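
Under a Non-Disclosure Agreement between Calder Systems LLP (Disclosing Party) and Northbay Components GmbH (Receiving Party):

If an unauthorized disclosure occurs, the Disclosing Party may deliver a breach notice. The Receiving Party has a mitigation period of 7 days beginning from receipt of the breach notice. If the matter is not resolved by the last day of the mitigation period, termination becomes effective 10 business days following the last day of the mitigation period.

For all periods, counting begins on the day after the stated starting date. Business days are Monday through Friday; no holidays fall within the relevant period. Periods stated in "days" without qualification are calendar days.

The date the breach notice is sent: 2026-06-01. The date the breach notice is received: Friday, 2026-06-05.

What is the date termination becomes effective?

2026-06-26

Adding 7 calendar days to 2026-06-05 gives 2026-06-12, which is the last day of the mitigation period.
The date termination becomes effective: 10 business days after Friday, 2026-06-12, skipping weekends — Jun 15, Jun 16, Jun 17, Jun 18, Jun 19, Jun 22, Jun 23, Jun 24, Jun 25, Jun 26 — lands on Friday, 2026-06-26.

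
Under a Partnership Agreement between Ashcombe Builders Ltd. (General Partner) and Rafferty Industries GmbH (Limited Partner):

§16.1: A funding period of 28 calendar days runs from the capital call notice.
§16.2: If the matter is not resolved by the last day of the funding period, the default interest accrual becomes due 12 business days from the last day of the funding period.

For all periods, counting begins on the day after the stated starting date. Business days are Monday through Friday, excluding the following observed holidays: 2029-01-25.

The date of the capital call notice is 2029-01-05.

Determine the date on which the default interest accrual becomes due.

The last day of the funding period: 28 calendar days after 2029-01-05 is 2029-02-02.
From Friday, 2029-02-02, 12 business days (Feb 5, Feb 6, Feb 7, Feb 8, …, Feb 16, Feb 19, Feb 20, skipping weekends) brings us to Tuesday, 2029-02-20, which is the date on which the default interest accrual becomes due.

2029-02-20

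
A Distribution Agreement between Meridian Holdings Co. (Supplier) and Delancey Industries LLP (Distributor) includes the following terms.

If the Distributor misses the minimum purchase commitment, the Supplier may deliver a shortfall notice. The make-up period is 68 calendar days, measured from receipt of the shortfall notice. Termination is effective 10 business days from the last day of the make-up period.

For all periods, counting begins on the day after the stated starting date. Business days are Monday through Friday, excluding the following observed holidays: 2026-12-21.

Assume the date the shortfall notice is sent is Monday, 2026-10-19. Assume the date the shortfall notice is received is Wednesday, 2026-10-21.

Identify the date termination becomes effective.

2027-01-11

The last day of the make-up period: 2026-10-21 + 68 days = 2026-12-28.
The date termination becomes effective: counting 10 business days from Monday, 2026-12-28 (Dec 29, Dec 30, Dec 31, Jan 1, Jan 4, Jan 5, Jan 6, Jan 7, Jan 8, Jan 11, skipping weekends) reaches Monday, 2027-01-11.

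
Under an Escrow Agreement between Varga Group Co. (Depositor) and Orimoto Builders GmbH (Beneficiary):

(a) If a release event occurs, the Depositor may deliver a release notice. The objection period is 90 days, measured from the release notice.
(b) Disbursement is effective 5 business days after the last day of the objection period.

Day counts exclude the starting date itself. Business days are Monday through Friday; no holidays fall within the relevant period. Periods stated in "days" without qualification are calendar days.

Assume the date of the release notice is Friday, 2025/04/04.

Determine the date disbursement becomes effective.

The last day of the objection period: 90 calendar days after 2025/04/04 is 2025/07/03.
The date disbursement becomes effective: 5 business days after Thursday, 2025/07/03, skipping weekends — Jul 4, Jul 7, Jul 8, Jul 9, Jul 10 — lands on Thursday, 2025/07/10.

2025/07/10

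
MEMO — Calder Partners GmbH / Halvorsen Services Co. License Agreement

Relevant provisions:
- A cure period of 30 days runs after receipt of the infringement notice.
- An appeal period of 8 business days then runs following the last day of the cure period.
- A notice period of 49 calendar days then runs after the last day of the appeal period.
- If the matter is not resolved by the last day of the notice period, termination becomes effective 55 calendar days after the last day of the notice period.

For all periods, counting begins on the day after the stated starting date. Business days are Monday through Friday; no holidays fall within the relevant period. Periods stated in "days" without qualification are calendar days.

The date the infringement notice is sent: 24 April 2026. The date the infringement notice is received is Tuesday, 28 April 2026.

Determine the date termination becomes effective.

21 September 2026

Adding 30 calendar days to 28 April 2026 gives 28 May 2026, which is the last day of the cure period.
The last day of the appeal period: counting 8 business days from Thursday, 28 May 2026 (May 29, Jun 1, Jun 2, Jun 3, Jun 4, Jun 5, Jun 8, Jun 9, skipping weekends) reaches Tuesday, 9 June 2026.
Adding 49 calendar days to 9 June 2026 gives 28 July 2026, which is the last day of the notice period.
The date termination becomes effective: 28 July 2026 + 55 days = 21 September 2026.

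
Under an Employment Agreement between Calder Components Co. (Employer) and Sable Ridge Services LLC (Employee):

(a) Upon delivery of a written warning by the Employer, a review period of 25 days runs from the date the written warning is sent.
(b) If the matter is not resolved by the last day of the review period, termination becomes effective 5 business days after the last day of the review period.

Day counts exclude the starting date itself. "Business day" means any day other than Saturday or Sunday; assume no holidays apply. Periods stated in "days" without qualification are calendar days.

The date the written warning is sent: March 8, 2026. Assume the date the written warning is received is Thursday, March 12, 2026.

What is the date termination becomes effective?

April 9, 2026

The last day of the review period: March 8, 2026 + 25 days = April 2, 2026.
The date termination becomes effective: 5 business days after Thursday, April 2, 2026, skipping weekends — Apr 3, Apr 6, Apr 7, Apr 8, Apr 9 — lands on Thursday, April 9, 2026.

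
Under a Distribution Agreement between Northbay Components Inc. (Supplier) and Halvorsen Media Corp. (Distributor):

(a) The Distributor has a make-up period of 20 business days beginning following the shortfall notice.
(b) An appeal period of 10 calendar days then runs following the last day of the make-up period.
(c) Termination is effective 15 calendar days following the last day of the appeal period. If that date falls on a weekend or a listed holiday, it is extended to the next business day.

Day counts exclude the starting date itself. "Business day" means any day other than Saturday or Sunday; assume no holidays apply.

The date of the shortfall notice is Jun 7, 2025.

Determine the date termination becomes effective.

The last day of the make-up period: 20 business days after Saturday, Jun 7, 2025, skipping weekends — Jun 9, Jun 10, Jun 11, Jun 12, …, Jul 2, Jul 3, Jul 4 — lands on Friday, Jul 4, 2025.
The last day of the appeal period: 10 calendar days after Jul 4, 2025 is Jul 14, 2025.
The date termination becomes effective: 15 calendar days after Jul 14, 2025 is Jul 29, 2025. Jul 29, 2025 is a Tuesday, so no roll-forward applies.

Jul 29, 2025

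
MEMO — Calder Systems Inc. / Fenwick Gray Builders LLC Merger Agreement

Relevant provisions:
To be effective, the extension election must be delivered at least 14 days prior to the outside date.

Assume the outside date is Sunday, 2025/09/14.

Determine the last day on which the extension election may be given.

2025/08/31

2025/09/14 minus 14 days is 2025/08/31.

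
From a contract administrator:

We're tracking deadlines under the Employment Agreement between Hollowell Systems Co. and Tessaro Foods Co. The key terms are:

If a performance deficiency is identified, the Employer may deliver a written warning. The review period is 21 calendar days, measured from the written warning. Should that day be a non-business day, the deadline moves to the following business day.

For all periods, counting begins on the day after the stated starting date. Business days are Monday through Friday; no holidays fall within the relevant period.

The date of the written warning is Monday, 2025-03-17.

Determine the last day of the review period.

The last day of the review period: 2025-03-17 + 21 days = 2025-04-07. 2025-04-07 is a Monday, so no roll-forward applies.

2025-04-07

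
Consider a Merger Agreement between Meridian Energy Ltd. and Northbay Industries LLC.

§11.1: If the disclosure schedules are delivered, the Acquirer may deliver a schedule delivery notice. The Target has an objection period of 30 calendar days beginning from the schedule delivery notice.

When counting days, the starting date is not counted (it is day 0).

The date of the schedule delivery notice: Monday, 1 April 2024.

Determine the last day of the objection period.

1 May 2024

The last day of the objection period: 30 calendar days after 1 April 2024 is 1 May 2024.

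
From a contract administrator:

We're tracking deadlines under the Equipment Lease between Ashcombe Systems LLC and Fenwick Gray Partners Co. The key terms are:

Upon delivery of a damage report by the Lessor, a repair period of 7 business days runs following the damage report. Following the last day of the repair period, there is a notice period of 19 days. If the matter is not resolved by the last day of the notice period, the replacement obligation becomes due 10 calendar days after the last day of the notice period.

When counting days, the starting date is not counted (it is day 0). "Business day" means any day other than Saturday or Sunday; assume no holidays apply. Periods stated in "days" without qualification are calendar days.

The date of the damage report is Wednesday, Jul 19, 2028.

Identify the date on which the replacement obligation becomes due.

From Wednesday, Jul 19, 2028, 7 business days (Jul 20, Jul 21, Jul 24, Jul 25, Jul 26, Jul 27, Jul 28, skipping weekends) brings us to Friday, Jul 28, 2028, which is the last day of the repair period.
The last day of the notice period: Jul 28, 2028 + 19 days = Aug 16, 2028.
Adding 10 calendar days to Aug 16, 2028 gives Aug 26, 2028, which is the date on which the replacement obligation becomes due.

Aug 26, 2028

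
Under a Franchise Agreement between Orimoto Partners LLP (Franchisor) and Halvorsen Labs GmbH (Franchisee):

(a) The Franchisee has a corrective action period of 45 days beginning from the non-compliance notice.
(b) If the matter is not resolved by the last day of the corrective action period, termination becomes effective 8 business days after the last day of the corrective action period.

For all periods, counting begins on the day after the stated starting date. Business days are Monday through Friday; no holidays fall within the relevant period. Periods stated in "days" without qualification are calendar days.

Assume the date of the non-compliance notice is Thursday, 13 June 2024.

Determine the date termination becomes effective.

Adding 45 calendar days to 13 June 2024 gives 28 July 2024, which is the last day of the corrective action period.
The date termination becomes effective: counting 8 business days from Sunday, 28 July 2024 (Jul 29, Jul 30, Jul 31, Aug 1, Aug 2, Aug 5, Aug 6, Aug 7, skipping weekends) reaches Wednesday, 7 August 2024.

7 August 2024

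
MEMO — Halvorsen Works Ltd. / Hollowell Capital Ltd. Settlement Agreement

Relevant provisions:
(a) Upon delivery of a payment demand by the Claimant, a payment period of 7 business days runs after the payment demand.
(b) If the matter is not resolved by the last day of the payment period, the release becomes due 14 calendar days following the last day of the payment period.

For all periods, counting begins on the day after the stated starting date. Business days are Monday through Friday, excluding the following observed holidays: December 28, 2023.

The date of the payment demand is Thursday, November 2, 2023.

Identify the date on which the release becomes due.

The last day of the payment period: 7 business days after Thursday, November 2, 2023, skipping weekends — Nov 3, Nov 6, Nov 7, Nov 8, Nov 9, Nov 10, Nov 13 — lands on Monday, November 13, 2023.
The date on which the release becomes due: November 13, 2023 + 14 days = November 27, 2023.

November 27, 2023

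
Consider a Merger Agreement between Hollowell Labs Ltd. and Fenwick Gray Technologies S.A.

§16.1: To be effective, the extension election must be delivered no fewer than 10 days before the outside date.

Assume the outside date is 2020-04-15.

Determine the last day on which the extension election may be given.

2020-04-15 minus 10 days is 2020-04-05.

2020-04-05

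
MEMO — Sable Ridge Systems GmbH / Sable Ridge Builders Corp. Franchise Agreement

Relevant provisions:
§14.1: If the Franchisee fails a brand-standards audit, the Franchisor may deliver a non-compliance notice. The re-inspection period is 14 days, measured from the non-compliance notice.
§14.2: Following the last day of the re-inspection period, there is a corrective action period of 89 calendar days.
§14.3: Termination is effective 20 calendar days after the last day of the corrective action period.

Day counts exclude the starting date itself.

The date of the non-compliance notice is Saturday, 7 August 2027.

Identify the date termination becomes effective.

8 December 2027

The last day of the re-inspection period: 7 August 2027 + 14 days = 21 August 2027.
Adding 89 calendar days to 21 August 2027 gives 18 November 2027, which is the last day of the corrective action period.
The date termination becomes effective: 18 November 2027 + 20 days = 8 December 2027.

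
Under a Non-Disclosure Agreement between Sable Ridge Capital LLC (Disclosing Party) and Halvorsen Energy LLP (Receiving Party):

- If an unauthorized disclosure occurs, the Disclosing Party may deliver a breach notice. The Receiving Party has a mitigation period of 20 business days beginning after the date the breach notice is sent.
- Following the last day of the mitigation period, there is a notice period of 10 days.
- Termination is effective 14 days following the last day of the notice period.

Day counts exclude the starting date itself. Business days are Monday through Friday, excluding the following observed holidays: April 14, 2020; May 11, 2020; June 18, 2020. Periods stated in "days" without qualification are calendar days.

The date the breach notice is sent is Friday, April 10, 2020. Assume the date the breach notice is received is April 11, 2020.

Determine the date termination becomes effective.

June 5, 2020

The last day of the mitigation period: 20 business days after Friday, April 10, 2020, skipping weekends and the listed holidays on Apr 14, May 11 — Apr 13, Apr 15, Apr 16, Apr 17, …, May 7, May 8, May 12 — lands on Tuesday, May 12, 2020.
The last day of the notice period: May 12, 2020 + 10 days = May 22, 2020.
The date termination becomes effective: May 22, 2020 + 14 days = June 5, 2020.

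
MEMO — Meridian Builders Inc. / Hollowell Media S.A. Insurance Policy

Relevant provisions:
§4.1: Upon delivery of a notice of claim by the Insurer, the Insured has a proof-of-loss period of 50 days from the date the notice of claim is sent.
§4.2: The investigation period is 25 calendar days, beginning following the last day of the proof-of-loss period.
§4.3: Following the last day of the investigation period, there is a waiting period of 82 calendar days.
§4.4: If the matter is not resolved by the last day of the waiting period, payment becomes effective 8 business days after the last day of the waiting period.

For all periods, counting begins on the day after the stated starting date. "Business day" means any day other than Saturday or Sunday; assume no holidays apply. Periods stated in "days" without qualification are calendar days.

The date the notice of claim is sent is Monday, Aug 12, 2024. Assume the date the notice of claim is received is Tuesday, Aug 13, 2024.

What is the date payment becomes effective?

Jan 28, 2025

The last day of the proof-of-loss period: 50 calendar days after Aug 12, 2024 is Oct 1, 2024.
The last day of the investigation period: 25 calendar days after Oct 1, 2024 is Oct 26, 2024.
Adding 82 calendar days to Oct 26, 2024 gives Jan 16, 2025, which is the last day of the waiting period.
The date payment becomes effective: counting 8 business days from Thursday, Jan 16, 2025 (Jan 17, Jan 20, Jan 21, Jan 22, Jan 23, Jan 24, Jan 27, Jan 28, skipping weekends) reaches Tuesday, Jan 28, 2025.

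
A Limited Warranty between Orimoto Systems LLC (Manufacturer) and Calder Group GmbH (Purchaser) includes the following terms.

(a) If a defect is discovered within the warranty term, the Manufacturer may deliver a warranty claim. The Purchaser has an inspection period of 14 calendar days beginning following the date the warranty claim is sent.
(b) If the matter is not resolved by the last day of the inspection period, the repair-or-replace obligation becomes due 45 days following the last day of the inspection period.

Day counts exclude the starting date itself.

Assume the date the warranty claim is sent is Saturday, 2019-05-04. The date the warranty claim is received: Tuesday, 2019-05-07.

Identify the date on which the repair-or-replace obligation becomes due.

Adding 14 calendar days to 2019-05-04 gives 2019-05-18, which is the last day of the inspection period.
The date on which the repair-or-replace obligation becomes due: 45 calendar days after 2019-05-18 is 2019-07-02.

2019-07-02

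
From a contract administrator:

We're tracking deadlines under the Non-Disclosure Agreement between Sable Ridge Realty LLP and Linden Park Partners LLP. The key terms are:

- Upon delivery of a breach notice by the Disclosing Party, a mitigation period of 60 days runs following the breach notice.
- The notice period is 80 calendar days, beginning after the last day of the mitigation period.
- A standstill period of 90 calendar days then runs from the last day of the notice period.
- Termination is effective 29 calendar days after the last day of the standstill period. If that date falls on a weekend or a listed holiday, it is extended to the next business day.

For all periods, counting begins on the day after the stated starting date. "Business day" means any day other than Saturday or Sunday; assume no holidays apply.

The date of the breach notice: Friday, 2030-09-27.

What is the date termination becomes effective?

2031-06-13

The last day of the mitigation period: 60 calendar days after 2030-09-27 is 2030-11-26.
Adding 80 calendar days to 2030-11-26 gives 2031-02-14, which is the last day of the notice period.
The last day of the standstill period: 90 calendar days after 2031-02-14 is 2031-05-15.
The date termination becomes effective: 29 calendar days after 2031-05-15 is 2031-06-13. 2031-06-13 is a Friday, so no roll-forward applies.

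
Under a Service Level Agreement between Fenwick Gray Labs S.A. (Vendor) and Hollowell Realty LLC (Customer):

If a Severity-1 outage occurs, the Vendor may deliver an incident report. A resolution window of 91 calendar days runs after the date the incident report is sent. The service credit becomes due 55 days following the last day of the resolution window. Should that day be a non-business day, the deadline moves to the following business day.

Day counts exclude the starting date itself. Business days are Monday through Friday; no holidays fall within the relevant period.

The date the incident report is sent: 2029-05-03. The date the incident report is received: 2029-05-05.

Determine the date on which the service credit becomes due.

2029-09-26

Adding 91 calendar days to 2029-05-03 gives 2029-08-02, which is the last day of the resolution window.
Adding 55 calendar days to 2029-08-02 gives 2029-09-26, which is the date on which the service credit becomes due. 2029-09-26 is a Wednesday, so no roll-forward applies.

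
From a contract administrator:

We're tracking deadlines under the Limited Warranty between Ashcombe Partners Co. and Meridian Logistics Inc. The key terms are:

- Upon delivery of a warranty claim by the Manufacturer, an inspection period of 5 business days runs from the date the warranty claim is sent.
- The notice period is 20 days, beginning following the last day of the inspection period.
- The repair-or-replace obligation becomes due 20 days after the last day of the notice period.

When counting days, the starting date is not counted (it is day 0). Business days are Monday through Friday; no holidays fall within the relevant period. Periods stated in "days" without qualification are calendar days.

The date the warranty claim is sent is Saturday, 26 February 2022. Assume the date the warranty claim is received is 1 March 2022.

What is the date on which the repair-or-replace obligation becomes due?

13 April 2022

From Saturday, 26 February 2022, 5 business days (Feb 28, Mar 1, Mar 2, Mar 3, Mar 4, skipping weekends) brings us to Friday, 4 March 2022, which is the last day of the inspection period.
The last day of the notice period: 20 calendar days after 4 March 2022 is 24 March 2022.
Adding 20 calendar days to 24 March 2022 gives 13 April 2022, which is the date on which the repair-or-replace obligation becomes due.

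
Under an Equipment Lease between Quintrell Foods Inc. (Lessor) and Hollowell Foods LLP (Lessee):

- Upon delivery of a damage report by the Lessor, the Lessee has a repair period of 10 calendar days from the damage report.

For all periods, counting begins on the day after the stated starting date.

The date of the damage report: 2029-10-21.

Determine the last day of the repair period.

The last day of the repair period: 10 calendar days after 2029-10-21 is 2029-10-31.

2029-10-31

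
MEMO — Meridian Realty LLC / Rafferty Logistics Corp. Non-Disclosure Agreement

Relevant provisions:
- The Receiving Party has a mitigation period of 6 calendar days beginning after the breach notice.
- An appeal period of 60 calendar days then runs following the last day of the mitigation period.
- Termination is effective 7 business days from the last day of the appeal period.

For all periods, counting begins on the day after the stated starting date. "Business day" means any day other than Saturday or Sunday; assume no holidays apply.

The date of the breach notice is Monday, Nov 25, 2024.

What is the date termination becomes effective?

Feb 10, 2025

The last day of the mitigation period: 6 calendar days after Nov 25, 2024 is Dec 1, 2024.
The last day of the appeal period: 60 calendar days after Dec 1, 2024 is Jan 30, 2025.
The date termination becomes effective: 7 business days after Thursday, Jan 30, 2025, skipping weekends — Jan 31, Feb 3, Feb 4, Feb 5, Feb 6, Feb 7, Feb 10 — lands on Monday, Feb 10, 2025.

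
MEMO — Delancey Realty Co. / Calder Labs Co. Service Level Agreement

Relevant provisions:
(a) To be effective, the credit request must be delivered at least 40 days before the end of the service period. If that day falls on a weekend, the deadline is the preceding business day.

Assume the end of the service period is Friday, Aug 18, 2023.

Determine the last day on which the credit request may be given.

Jul 7, 2023

Counting back 40 calendar days from Aug 18, 2023 gives Jul 9, 2023. That is a Sunday, so the deadline moves back to Friday, Jul 7, 2023.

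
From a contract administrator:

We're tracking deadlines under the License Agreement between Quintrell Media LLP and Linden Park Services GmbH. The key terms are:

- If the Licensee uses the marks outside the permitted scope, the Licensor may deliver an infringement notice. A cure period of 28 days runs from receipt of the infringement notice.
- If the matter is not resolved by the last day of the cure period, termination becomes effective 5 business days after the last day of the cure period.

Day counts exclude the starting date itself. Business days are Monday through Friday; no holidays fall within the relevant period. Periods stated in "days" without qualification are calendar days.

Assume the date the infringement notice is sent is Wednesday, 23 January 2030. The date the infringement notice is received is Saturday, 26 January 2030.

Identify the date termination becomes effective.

Adding 28 calendar days to 26 January 2030 gives 23 February 2030, which is the last day of the cure period.
The date termination becomes effective: counting 5 business days from Saturday, 23 February 2030 (Feb 25, Feb 26, Feb 27, Feb 28, Mar 1, skipping weekends) reaches Friday, 1 March 2030.

1 March 2030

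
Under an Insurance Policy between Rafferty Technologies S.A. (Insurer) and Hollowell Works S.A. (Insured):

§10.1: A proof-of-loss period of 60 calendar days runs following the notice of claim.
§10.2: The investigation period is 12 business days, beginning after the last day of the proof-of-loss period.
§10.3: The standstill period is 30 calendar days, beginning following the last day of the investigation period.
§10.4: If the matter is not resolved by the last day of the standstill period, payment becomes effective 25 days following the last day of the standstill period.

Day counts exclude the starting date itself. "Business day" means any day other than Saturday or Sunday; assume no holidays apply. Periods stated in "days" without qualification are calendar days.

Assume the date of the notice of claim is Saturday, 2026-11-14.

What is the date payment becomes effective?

2027-03-25

The last day of the proof-of-loss period: 2026-11-14 + 60 days = 2027-01-13.
From Wednesday, 2027-01-13, 12 business days (Jan 14, Jan 15, Jan 18, Jan 19, …, Jan 27, Jan 28, Jan 29, skipping weekends) brings us to Friday, 2027-01-29, which is the last day of the investigation period.
Adding 30 calendar days to 2027-01-29 gives 2027-02-28, which is the last day of the standstill period.
The date payment becomes effective: 25 calendar days after 2027-02-28 is 2027-03-25.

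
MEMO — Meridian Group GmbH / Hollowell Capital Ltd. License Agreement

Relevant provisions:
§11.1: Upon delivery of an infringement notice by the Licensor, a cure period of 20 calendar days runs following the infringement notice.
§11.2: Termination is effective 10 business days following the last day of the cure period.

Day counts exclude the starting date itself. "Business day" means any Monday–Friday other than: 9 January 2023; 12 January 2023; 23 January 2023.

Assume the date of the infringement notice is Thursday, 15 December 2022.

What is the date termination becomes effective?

The last day of the cure period: 15 December 2022 + 20 days = 4 January 2023.
The date termination becomes effective: 10 business days after Wednesday, 4 January 2023, skipping weekends and the listed holidays on Jan 9, Jan 12 — Jan 5, Jan 6, Jan 10, Jan 11, Jan 13, Jan 16, Jan 17, Jan 18, Jan 19, Jan 20 — lands on Friday, 20 January 2023.

20 January 2023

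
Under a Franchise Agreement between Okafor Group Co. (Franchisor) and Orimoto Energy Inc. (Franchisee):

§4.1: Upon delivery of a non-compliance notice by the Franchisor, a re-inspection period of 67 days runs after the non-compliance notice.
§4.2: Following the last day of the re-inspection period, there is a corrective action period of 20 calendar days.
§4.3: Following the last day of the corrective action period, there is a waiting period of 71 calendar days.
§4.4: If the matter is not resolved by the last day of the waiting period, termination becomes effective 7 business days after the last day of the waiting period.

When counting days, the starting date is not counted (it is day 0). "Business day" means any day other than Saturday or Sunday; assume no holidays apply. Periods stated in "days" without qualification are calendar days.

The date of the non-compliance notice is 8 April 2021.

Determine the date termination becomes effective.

22 September 2021

Adding 67 calendar days to 8 April 2021 gives 14 June 2021, which is the last day of the re-inspection period.
Adding 20 calendar days to 14 June 2021 gives 4 July 2021, which is the last day of the corrective action period.
Adding 71 calendar days to 4 July 2021 gives 13 September 2021, which is the last day of the waiting period.
The date termination becomes effective: counting 7 business days from Monday, 13 September 2021 (Sep 14, Sep 15, Sep 16, Sep 17, Sep 20, Sep 21, Sep 22, skipping weekends) reaches Wednesday, 22 September 2021.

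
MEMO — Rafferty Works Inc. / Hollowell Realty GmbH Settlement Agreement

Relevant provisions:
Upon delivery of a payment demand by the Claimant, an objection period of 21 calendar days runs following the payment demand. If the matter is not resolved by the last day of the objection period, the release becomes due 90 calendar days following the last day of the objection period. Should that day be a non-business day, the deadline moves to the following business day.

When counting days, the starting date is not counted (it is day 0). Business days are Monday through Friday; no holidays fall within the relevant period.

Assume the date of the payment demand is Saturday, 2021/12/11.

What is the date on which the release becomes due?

2022/04/01

The last day of the objection period: 21 calendar days after 2021/12/11 is 2022/01/01.
The date on which the release becomes due: 90 calendar days after 2022/01/01 is 2022/04/01. 2022/04/01 is a Friday, so no roll-forward applies.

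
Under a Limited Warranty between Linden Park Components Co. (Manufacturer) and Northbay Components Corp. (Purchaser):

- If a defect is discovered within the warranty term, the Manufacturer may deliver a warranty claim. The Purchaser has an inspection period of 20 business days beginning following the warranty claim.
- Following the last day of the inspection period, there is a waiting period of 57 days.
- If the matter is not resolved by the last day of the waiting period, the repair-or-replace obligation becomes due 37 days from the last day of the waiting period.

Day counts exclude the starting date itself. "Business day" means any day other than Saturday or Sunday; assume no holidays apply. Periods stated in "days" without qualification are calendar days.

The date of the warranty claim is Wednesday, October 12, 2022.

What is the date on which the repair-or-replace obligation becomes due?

February 11, 2023

The last day of the inspection period: 20 business days after Wednesday, October 12, 2022, skipping weekends — Oct 13, Oct 14, Oct 17, Oct 18, …, Nov 7, Nov 8, Nov 9 — lands on Wednesday, November 9, 2022.
The last day of the waiting period: 57 calendar days after November 9, 2022 is January 5, 2023.
The date on which the repair-or-replace obligation becomes due: January 5, 2023 + 37 days = February 11, 2023.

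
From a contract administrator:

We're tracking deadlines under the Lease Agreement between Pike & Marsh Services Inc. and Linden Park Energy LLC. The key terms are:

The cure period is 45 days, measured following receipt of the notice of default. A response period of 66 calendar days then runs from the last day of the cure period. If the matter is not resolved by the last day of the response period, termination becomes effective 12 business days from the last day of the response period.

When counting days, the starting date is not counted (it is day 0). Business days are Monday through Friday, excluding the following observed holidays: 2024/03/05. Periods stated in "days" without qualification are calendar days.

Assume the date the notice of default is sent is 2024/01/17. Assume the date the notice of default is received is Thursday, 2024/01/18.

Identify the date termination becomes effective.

2024/05/24

Adding 45 calendar days to 2024/01/18 gives 2024/03/03, which is the last day of the cure period.
Adding 66 calendar days to 2024/03/03 gives 2024/05/08, which is the last day of the response period.
From Wednesday, 2024/05/08, 12 business days (May 9, May 10, May 13, May 14, …, May 22, May 23, May 24, skipping weekends) brings us to Friday, 2024/05/24, which is the date termination becomes effective.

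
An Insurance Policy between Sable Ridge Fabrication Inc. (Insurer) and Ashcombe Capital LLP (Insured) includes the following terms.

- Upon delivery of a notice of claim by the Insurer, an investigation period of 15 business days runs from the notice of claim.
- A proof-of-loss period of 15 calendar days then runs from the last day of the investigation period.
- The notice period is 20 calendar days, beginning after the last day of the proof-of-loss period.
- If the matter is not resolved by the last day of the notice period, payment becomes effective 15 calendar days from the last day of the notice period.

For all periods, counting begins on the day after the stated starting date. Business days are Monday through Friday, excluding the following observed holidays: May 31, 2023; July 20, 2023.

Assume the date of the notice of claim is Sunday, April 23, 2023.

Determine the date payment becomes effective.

July 1, 2023

From Sunday, April 23, 2023, 15 business days (Apr 24, Apr 25, Apr 26, Apr 27, …, May 10, May 11, May 12, skipping weekends) brings us to Friday, May 12, 2023, which is the last day of the investigation period.
The last day of the proof-of-loss period: May 12, 2023 + 15 days = May 27, 2023.
The last day of the notice period: 20 calendar days after May 27, 2023 is June 16, 2023.
Adding 15 calendar days to June 16, 2023 gives July 1, 2023, which is the date payment becomes effective.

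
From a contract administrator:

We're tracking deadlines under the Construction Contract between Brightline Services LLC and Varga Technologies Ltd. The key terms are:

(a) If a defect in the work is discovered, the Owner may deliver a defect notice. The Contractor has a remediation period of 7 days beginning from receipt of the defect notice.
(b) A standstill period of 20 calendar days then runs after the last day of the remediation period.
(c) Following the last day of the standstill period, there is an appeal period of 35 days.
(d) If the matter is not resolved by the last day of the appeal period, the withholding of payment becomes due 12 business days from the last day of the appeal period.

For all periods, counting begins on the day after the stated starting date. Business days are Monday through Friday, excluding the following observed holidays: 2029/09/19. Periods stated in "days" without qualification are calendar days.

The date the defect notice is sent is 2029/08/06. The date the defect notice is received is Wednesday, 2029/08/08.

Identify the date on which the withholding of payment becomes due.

Adding 7 calendar days to 2029/08/08 gives 2029/08/15, which is the last day of the remediation period.
The last day of the standstill period: 2029/08/15 + 20 days = 2029/09/04.
The last day of the appeal period: 35 calendar days after 2029/09/04 is 2029/10/09.
The date on which the withholding of payment becomes due: counting 12 business days from Tuesday, 2029/10/09 (Oct 10, Oct 11, Oct 12, Oct 15, …, Oct 23, Oct 24, Oct 25, skipping weekends) reaches Thursday, 2029/10/25.

2029/10/25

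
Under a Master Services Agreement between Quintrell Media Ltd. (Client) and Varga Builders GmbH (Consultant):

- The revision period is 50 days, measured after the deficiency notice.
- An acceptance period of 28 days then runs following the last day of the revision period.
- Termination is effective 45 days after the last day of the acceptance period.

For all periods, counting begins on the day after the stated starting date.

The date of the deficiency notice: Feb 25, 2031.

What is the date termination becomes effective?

Adding 50 calendar days to Feb 25, 2031 gives Apr 16, 2031, which is the last day of the revision period.
The last day of the acceptance period: 28 calendar days after Apr 16, 2031 is May 14, 2031.
The date termination becomes effective: 45 calendar days after May 14, 2031 is Jun 28, 2031.

Jun 28, 2031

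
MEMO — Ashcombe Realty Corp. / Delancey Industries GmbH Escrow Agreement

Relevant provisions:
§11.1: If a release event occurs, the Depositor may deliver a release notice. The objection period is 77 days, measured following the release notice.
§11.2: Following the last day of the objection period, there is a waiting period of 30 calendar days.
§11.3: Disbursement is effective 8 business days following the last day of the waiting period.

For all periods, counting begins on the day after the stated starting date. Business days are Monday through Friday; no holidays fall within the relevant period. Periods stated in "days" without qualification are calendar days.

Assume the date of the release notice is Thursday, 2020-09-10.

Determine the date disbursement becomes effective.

Adding 77 calendar days to 2020-09-10 gives 2020-11-26, which is the last day of the objection period.
The last day of the waiting period: 2020-11-26 + 30 days = 2020-12-26.
The date disbursement becomes effective: counting 8 business days from Saturday, 2020-12-26 (Dec 28, Dec 29, Dec 30, Dec 31, Jan 1, Jan 4, Jan 5, Jan 6, skipping weekends) reaches Wednesday, 2021-01-06.

2021-01-06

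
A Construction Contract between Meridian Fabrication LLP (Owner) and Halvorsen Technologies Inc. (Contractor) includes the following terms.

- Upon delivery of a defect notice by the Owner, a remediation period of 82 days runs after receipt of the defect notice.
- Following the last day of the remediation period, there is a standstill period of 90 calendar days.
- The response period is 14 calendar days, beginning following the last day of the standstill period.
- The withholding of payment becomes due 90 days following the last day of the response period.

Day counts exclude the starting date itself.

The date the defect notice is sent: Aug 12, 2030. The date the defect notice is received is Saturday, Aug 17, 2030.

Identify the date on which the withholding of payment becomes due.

The last day of the remediation period: Aug 17, 2030 + 82 days = Nov 7, 2030.
The last day of the standstill period: 90 calendar days after Nov 7, 2030 is Feb 5, 2031.
The last day of the response period: 14 calendar days after Feb 5, 2031 is Feb 19, 2031.
Adding 90 calendar days to Feb 19, 2031 gives May 20, 2031, which is the date on which the withholding of payment becomes due.

May 20, 2031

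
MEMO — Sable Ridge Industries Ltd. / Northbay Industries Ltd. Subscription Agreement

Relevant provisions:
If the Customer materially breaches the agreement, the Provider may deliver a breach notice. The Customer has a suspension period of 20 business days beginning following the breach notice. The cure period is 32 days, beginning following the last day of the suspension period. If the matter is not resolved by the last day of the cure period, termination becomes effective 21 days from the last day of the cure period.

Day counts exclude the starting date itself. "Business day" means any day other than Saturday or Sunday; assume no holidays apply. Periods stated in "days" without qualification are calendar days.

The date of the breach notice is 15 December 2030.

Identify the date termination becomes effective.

The last day of the suspension period: 20 business days after Sunday, 15 December 2030, skipping weekends — Dec 16, Dec 17, Dec 18, Dec 19, …, Jan 8, Jan 9, Jan 10 — lands on Friday, 10 January 2031.
The last day of the cure period: 10 January 2031 + 32 days = 11 February 2031.
The date termination becomes effective: 11 February 2031 + 21 days = 4 March 2031.

4 March 2031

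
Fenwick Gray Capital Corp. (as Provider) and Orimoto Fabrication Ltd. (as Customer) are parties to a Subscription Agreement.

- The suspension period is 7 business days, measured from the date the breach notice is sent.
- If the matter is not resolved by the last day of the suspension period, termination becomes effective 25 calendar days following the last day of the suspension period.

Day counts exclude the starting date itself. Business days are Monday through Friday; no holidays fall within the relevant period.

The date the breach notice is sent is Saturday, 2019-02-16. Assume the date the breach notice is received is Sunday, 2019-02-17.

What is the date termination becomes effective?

The last day of the suspension period: counting 7 business days from Saturday, 2019-02-16 (Feb 18, Feb 19, Feb 20, Feb 21, Feb 22, Feb 25, Feb 26, skipping weekends) reaches Tuesday, 2019-02-26.
Adding 25 calendar days to 2019-02-26 gives 2019-03-23, which is the date termination becomes effective.

2019-03-23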